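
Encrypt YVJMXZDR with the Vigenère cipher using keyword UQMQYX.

SLVCVWXH

Repeat the key across the message: UQMQYXUQ
Y(24)+U(20): 44≡18 → S
V(21)+Q(16): 37≡11 → L
J(9)+M(12): 21 → V
M(12)+Q(16): 28≡2 → C
X(23)+Y(24): 47≡21 → V
Z(25)+X(23): 48≡22 → W
D(3)+U(20): 23 → X
R(17)+Q(16): 33≡7 → H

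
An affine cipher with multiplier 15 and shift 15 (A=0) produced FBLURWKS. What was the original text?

IGYJOXRV

The inverse of 15 mod 26 is 7, since 15·7=105≡1. Apply D(y)=7·(y−15) mod 26:
F(5): 7·(5−15)=-70≡8 → I
B(1): 7·(1−15)=-98≡6 → G
L(11): 7·(11−15)=-28≡24 → Y
U(20): 7·(20−15)=35≡9 → J
R(17): 7·(17−15)=14 → O
W(22): 7·(22−15)=49≡23 → X
K(10): 7·(10−15)=-35≡17 → R
S(18): 7·(18−15)=21 → V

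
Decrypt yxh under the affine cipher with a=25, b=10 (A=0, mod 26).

mnd

The inverse of 25 mod 26 is 25, since 25·25=625≡1. Apply D(y)=25·(y−10) mod 26:
y(24): 25·(24−10)=350≡12 → m
x(23): 25·(23−10)=325≡13 → n
h(7): 25·(7−10)=-75≡3 → d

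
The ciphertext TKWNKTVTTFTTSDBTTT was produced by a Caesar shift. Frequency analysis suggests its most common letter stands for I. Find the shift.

The most frequent ciphertext letter is T (appears 9 times).
T is position 19; I is position 8.
Shift = 11.

11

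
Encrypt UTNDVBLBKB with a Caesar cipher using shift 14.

IHBRJPZPYP

U(20): 20+14=34≡8 → I
T(19): 19+14=33≡7 → H
N(13): 13+14=27≡1 → B
D(3): 3+14=17 → R
V(21): 21+14=35≡9 → J
B(1): 1+14=15 → P
L(11): 11+14=25 → Z
B(1): 1+14=15 → P
K(10): 10+14=24 → Y
B(1): 1+14=15 → P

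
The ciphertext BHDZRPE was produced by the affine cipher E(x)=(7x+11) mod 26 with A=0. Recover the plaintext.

The inverse of 7 mod 26 is 15, since 7·15=105≡1. Apply D(y)=15·(y−11) mod 26:
B(1): 15·(1−11)=-150≡6 → G
H(7): 15·(7−11)=-60≡18 → S
D(3): 15·(3−11)=-120≡10 → K
Z(25): 15·(25−11)=210≡2 → C
R(17): 15·(17−11)=90≡12 → M
P(15): 15·(15−11)=60≡8 → I
E(4): 15·(4−11)=-105≡25 → Z

GSKCMIZ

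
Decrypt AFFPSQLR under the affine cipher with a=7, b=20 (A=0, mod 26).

MJJDWSVH

The inverse of 7 mod 26 is 15, since 7·15=105≡1. Apply D(y)=15·(y−20) mod 26:
A(0): 15·(0−20)=-300≡12 → M
F(5): 15·(5−20)=-225≡9 → J
F(5): 15·(5−20)=-225≡9 → J
P(15): 15·(15−20)=-75≡3 → D
S(18): 15·(18−20)=-30≡22 → W
Q(16): 15·(16−20)=-60≡18 → S
L(11): 15·(11−20)=-135≡21 → V
R(17): 15·(17−20)=-45≡7 → H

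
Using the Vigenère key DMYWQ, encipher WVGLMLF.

ZHEHCOR

Repeat the key across the message: DMYWQDM
W(22)+D(3): 25 → Z
V(21)+M(12): 33≡7 → H
G(6)+Y(24): 30≡4 → E
L(11)+W(22): 33≡7 → H
M(12)+Q(16): 28≡2 → C
L(11)+D(3): 14 → O
F(5)+M(12): 17 → R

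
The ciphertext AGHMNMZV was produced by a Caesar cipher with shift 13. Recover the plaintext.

A(0): 0−13=-13≡13 → N
G(6): 6−13=-7≡19 → T
H(7): 7−13=-6≡20 → U
M(12): 12−13=-1≡25 → Z
N(13): 13−13=0 → A
M(12): 12−13=-1≡25 → Z
Z(25): 25−13=12 → M
V(21): 21−13=8 → I

NTUZAZMI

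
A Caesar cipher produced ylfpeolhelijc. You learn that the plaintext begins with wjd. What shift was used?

2

From the crib: y(24)−w(22)=2, so the shift is 2.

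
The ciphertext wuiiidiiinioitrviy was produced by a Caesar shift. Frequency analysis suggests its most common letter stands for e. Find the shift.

The most frequent ciphertext letter is i (appears 9 times).
i is position 8; e is position 4.
Shift = 4.

4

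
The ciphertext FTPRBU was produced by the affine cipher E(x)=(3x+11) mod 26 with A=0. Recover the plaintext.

YUKCOD

The inverse of 3 mod 26 is 9, since 3·9=27≡1. Apply D(y)=9·(y−11) mod 26:
F(5): 9·(5−11)=-54≡24 → Y
T(19): 9·(19−11)=72≡20 → U
P(15): 9·(15−11)=36≡10 → K
R(17): 9·(17−11)=54≡2 → C
B(1): 9·(1−11)=-90≡14 → O
U(20): 9·(20−11)=81≡3 → D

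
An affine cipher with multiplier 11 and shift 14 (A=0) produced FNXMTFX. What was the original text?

The inverse of 11 mod 26 is 19, since 11·19=209≡1. Apply D(y)=19·(y−14) mod 26:
F(5): 19·(5−14)=-171≡11 → L
N(13): 19·(13−14)=-19≡7 → H
X(23): 19·(23−14)=171≡15 → P
M(12): 19·(12−14)=-38≡14 → O
T(19): 19·(19−14)=95≡17 → R
F(5): 19·(5−14)=-171≡11 → L
X(23): 19·(23−14)=171≡15 → P

LHPORLP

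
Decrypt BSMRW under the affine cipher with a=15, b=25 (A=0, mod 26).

The inverse of 15 mod 26 is 7, since 15·7=105≡1. Apply D(y)=7·(y−25) mod 26:
B(1): 7·(1−25)=-168≡14 → O
S(18): 7·(18−25)=-49≡3 → D
M(12): 7·(12−25)=-91≡13 → N
R(17): 7·(17−25)=-56≡22 → W
W(22): 7·(22−25)=-21≡5 → F

ODNWF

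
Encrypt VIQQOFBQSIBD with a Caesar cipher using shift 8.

DQYYWNJYAQJL

V(21): 21+8=29≡3 → D
I(8): 8+8=16 → Q
Q(16): 16+8=24 → Y
Q(16): 16+8=24 → Y
O(14): 14+8=22 → W
F(5): 5+8=13 → N
B(1): 1+8=9 → J
Q(16): 16+8=24 → Y
S(18): 18+8=26≡0 → A
I(8): 8+8=16 → Q
B(1): 1+8=9 → J
D(3): 3+8=11 → L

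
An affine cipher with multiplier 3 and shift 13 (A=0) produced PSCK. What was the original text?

STFZ

The inverse of 3 mod 26 is 9, since 3·9=27≡1. Apply D(y)=9·(y−13) mod 26:
P(15): 9·(15−13)=18 → S
S(18): 9·(18−13)=45≡19 → T
C(2): 9·(2−13)=-99≡5 → F
K(10): 9·(10−13)=-27≡25 → Z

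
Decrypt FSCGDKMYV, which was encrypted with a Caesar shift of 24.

HUEIFMOAX

F(5): 5−24=-19≡7 → H
S(18): 18−24=-6≡20 → U
C(2): 2−24=-22≡4 → E
G(6): 6−24=-18≡8 → I
D(3): 3−24=-21≡5 → F
K(10): 10−24=-14≡12 → M
M(12): 12−24=-12≡14 → O
Y(24): 24−24=0 → A
V(21): 21−24=-3≡23 → X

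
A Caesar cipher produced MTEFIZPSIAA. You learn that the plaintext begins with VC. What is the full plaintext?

VCNORIYBRJJ

From the crib: M(12)−V(21)=-9≡17, so the shift is 17.
Subtract 17 from each ciphertext letter:
M(12): 12−17=-5≡21 → V
T(19): 19−17=2 → C
E(4): 4−17=-13≡13 → N
F(5): 5−17=-12≡14 → O
I(8): 8−17=-9≡17 → R
Z(25): 25−17=8 → I
P(15): 15−17=-2≡24 → Y
S(18): 18−17=1 → B
I(8): 8−17=-9≡17 → R
A(0): 0−17=-17≡9 → J
A(0): 0−17=-17≡9 → J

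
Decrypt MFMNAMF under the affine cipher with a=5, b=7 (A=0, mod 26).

The inverse of 5 mod 26 is 21, since 5·21=105≡1. Apply D(y)=21·(y−7) mod 26:
M(12): 21·(12−7)=105≡1 → B
F(5): 21·(5−7)=-42≡10 → K
M(12): 21·(12−7)=105≡1 → B
N(13): 21·(13−7)=126≡22 → W
A(0): 21·(0−7)=-147≡9 → J
M(12): 21·(12−7)=105≡1 → B
F(5): 21·(5−7)=-42≡10 → K

BKBWJBK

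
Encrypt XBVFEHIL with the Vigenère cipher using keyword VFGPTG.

Repeat the key across the message: VFGPTGVF
X(23)+V(21): 44≡18 → S
B(1)+F(5): 6 → G
V(21)+G(6): 27≡1 → B
F(5)+P(15): 20 → U
E(4)+T(19): 23 → X
H(7)+G(6): 13 → N
I(8)+V(21): 29≡3 → D
L(11)+F(5): 16 → Q

SGBUXNDQ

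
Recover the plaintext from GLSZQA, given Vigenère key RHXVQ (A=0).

Repeat the key across the ciphertext: RHXVQR
G(6)−R(17): -11≡15 → P
L(11)−H(7): 4 → E
S(18)−X(23): -5≡21 → V
Z(25)−V(21): 4 → E
Q(16)−Q(16): 0 → A
A(0)−R(17): -17≡9 → J

PEVEAJ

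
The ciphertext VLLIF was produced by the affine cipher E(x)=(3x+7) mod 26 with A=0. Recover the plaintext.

The inverse of 3 mod 26 is 9, since 3·9=27≡1. Apply D(y)=9·(y−7) mod 26:
V(21): 9·(21−7)=126≡22 → W
L(11): 9·(11−7)=36≡10 → K
L(11): 9·(11−7)=36≡10 → K
I(8): 9·(8−7)=9 → J
F(5): 9·(5−7)=-18≡8 → I

WKKJI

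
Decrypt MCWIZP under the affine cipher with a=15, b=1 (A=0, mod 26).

ZHRXMU

The inverse of 15 mod 26 is 7, since 15·7=105≡1. Apply D(y)=7·(y−1) mod 26:
M(12): 7·(12−1)=77≡25 → Z
C(2): 7·(2−1)=7 → H
W(22): 7·(22−1)=147≡17 → R
I(8): 7·(8−1)=49≡23 → X
Z(25): 7·(25−1)=168≡12 → M
P(15): 7·(15−1)=98≡20 → U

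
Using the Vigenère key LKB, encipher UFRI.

Repeat the key across the message: LKBL
U(20)+L(11): 31≡5 → F
F(5)+K(10): 15 → P
R(17)+B(1): 18 → S
I(8)+L(11): 19 → T

FPST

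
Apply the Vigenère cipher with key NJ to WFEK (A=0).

Repeat the key across the message: NJNJ
W(22)+N(13): 35≡9 → J
F(5)+J(9): 14 → O
E(4)+N(13): 17 → R
K(10)+J(9): 19 → T

JORT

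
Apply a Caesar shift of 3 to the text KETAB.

NHWDE

K(10): 10+3=13 → N
E(4): 4+3=7 → H
T(19): 19+3=22 → W
A(0): 0+3=3 → D
B(1): 1+3=4 → E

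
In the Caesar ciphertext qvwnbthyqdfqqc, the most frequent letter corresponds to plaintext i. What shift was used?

8

The most frequent ciphertext letter is q (appears 4 times).
q is position 16; i is position 8.
Shift = 8.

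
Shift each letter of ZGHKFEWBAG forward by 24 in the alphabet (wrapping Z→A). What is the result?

XEFIDCUZYE

Z(25): 25+24=49≡23 → X
G(6): 6+24=30≡4 → E
H(7): 7+24=31≡5 → F
K(10): 10+24=34≡8 → I
F(5): 5+24=29≡3 → D
E(4): 4+24=28≡2 → C
W(22): 22+24=46≡20 → U
B(1): 1+24=25 → Z
A(0): 0+24=24 → Y
G(6): 6+24=30≡4 → E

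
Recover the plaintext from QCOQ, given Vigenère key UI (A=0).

WUUI

Repeat the key across the ciphertext: UIUI
Q(16)−U(20): -4≡22 → W
C(2)−I(8): -6≡20 → U
O(14)−U(20): -6≡20 → U
Q(16)−I(8): 8 → I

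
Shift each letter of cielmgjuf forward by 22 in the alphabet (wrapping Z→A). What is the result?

c(2): 2+22=24 → y
i(8): 8+22=30≡4 → e
e(4): 4+22=26≡0 → a
l(11): 11+22=33≡7 → h
m(12): 12+22=34≡8 → i
g(6): 6+22=28≡2 → c
j(9): 9+22=31≡5 → f
u(20): 20+22=42≡16 → q
f(5): 5+22=27≡1 → b

yeahicfqb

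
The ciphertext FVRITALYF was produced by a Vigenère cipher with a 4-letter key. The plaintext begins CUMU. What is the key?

Subtract each crib letter from the matching ciphertext letter (mod 26):
F(5)−C(2)=3 → D
V(21)−U(20)=1 → B
R(17)−M(12)=5 → F
I(8)−U(20)=-12≡14 → O

DBFO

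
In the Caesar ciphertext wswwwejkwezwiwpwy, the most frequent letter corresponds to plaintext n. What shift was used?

The most frequent ciphertext letter is w (appears 8 times).
w is position 22; n is position 13.
Shift = 9.

9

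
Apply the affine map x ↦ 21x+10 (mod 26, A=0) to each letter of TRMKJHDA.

TDCMRBVK

T(19): 21·19+10=409≡19 → T
R(17): 21·17+10=367≡3 → D
M(12): 21·12+10=262≡2 → C
K(10): 21·10+10=220≡12 → M
J(9): 21·9+10=199≡17 → R
H(7): 21·7+10=157≡1 → B
D(3): 21·3+10=73≡21 → V
A(0): 21·0+10=10 → K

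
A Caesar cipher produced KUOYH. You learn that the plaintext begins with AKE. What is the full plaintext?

AKEOX

From the crib: K(10)−A(0)=10, so the shift is 10.
Subtract 10 from each ciphertext letter:
K(10): 10−10=0 → A
U(20): 20−10=10 → K
O(14): 14−10=4 → E
Y(24): 24−10=14 → O
H(7): 7−10=-3≡23 → X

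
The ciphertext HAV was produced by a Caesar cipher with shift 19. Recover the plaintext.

OHC

H(7): 7−19=-12≡14 → O
A(0): 0−19=-19≡7 → H
V(21): 21−19=2 → C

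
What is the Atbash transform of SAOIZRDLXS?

S(18) → H(7)
A(0) → Z(25)
O(14) → L(11)
I(8) → R(17)
Z(25) → A(0)
R(17) → I(8)
D(3) → W(22)
L(11) → O(14)
X(23) → C(2)
S(18) → H(7)

HZLRAIWOCH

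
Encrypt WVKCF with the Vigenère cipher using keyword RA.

Repeat the key across the message: RARAR
W(22)+R(17): 39≡13 → N
V(21)+A(0): 21 → V
K(10)+R(17): 27≡1 → B
C(2)+A(0): 2 → C
F(5)+R(17): 22 → W

NVBCW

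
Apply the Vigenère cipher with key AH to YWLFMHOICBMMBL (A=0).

Repeat the key across the message: AHAHAHAHAHAHAH
Y(24)+A(0): 24 → Y
W(22)+H(7): 29≡3 → D
L(11)+A(0): 11 → L
F(5)+H(7): 12 → M
M(12)+A(0): 12 → M
H(7)+H(7): 14 → O
O(14)+A(0): 14 → O
I(8)+H(7): 15 → P
C(2)+A(0): 2 → C
B(1)+H(7): 8 → I
M(12)+A(0): 12 → M
M(12)+H(7): 19 → T
B(1)+A(0): 1 → B
L(11)+H(7): 18 → S

YDLMMOOPCIMTBS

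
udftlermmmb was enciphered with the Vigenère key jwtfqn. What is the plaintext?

Repeat the key across the ciphertext: jwtfqnjwtfq
u(20)−j(9): 11 → l
d(3)−w(22): -19≡7 → h
f(5)−t(19): -14≡12 → m
t(19)−f(5): 14 → o
l(11)−q(16): -5≡21 → v
e(4)−n(13): -9≡17 → r
r(17)−j(9): 8 → i
m(12)−w(22): -10≡16 → q
m(12)−t(19): -7≡19 → t
m(12)−f(5): 7 → h
b(1)−q(16): -15≡11 → l

lhmovriqthl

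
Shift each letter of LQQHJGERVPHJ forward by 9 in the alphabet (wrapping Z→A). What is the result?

UZZQSPNAEYQS

L(11): 11+9=20 → U
Q(16): 16+9=25 → Z
Q(16): 16+9=25 → Z
H(7): 7+9=16 → Q
J(9): 9+9=18 → S
G(6): 6+9=15 → P
E(4): 4+9=13 → N
R(17): 17+9=26≡0 → A
V(21): 21+9=30≡4 → E
P(15): 15+9=24 → Y
H(7): 7+9=16 → Q
J(9): 9+9=18 → S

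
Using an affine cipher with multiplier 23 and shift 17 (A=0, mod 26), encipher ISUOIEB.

I(8): 23·8+17=201≡19 → T
S(18): 23·18+17=431≡15 → P
U(20): 23·20+17=477≡9 → J
O(14): 23·14+17=339≡1 → B
I(8): 23·8+17=201≡19 → T
E(4): 23·4+17=109≡5 → F
B(1): 23·1+17=40≡14 → O

TPJBTFO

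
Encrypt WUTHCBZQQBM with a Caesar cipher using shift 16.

W(22): 22+16=38≡12 → M
U(20): 20+16=36≡10 → K
T(19): 19+16=35≡9 → J
H(7): 7+16=23 → X
C(2): 2+16=18 → S
B(1): 1+16=17 → R
Z(25): 25+16=41≡15 → P
Q(16): 16+16=32≡6 → G
Q(16): 16+16=32≡6 → G
B(1): 1+16=17 → R
M(12): 12+16=28≡2 → C

MKJXSRPGGRC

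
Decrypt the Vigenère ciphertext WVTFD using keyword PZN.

Repeat the key across the ciphertext: PZNPZ
W(22)−P(15): 7 → H
V(21)−Z(25): -4≡22 → W
T(19)−N(13): 6 → G
F(5)−P(15): -10≡16 → Q
D(3)−Z(25): -22≡4 → E

HWGQE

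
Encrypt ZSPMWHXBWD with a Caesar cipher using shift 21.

Z(25): 25+21=46≡20 → U
S(18): 18+21=39≡13 → N
P(15): 15+21=36≡10 → K
M(12): 12+21=33≡7 → H
W(22): 22+21=43≡17 → R
H(7): 7+21=28≡2 → C
X(23): 23+21=44≡18 → S
B(1): 1+21=22 → W
W(22): 22+21=43≡17 → R
D(3): 3+21=24 → Y

UNKHRCSWRY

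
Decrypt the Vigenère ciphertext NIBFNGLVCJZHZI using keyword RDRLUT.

WFKUTNUSLYFOIF

Repeat the key across the ciphertext: RDRLUTRDRLUTRD
N(13)−R(17): -4≡22 → W
I(8)−D(3): 5 → F
B(1)−R(17): -16≡10 → K
F(5)−L(11): -6≡20 → U
N(13)−U(20): -7≡19 → T
G(6)−T(19): -13≡13 → N
L(11)−R(17): -6≡20 → U
V(21)−D(3): 18 → S
C(2)−R(17): -15≡11 → L
J(9)−L(11): -2≡24 → Y
Z(25)−U(20): 5 → F
H(7)−T(19): -12≡14 → O
Z(25)−R(17): 8 → I
I(8)−D(3): 5 → F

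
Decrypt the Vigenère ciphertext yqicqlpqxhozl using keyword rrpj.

hzttzuahgqzqu

Repeat the key across the ciphertext: rrpjrrpjrrpjr
y(24)−r(17): 7 → h
q(16)−r(17): -1≡25 → z
i(8)−p(15): -7≡19 → t
c(2)−j(9): -7≡19 → t
q(16)−r(17): -1≡25 → z
l(11)−r(17): -6≡20 → u
p(15)−p(15): 0 → a
q(16)−j(9): 7 → h
x(23)−r(17): 6 → g
h(7)−r(17): -10≡16 → q
o(14)−p(15): -1≡25 → z
z(25)−j(9): 16 → q
l(11)−r(17): -6≡20 → u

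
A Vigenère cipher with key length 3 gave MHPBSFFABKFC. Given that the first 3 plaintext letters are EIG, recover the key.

IZJ

Subtract each crib letter from the matching ciphertext letter (mod 26):
M(12)−E(4)=8 → I
H(7)−I(8)=-1≡25 → Z
P(15)−G(6)=9 → J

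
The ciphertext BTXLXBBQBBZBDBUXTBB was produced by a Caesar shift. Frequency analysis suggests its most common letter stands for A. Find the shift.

1

The most frequent ciphertext letter is B (appears 9 times).
B is position 1; A is position 0.
Shift = 1.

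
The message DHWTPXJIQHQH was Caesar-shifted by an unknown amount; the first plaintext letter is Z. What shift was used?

4

From the crib: D(3)−Z(25)=-22≡4, so the shift is 4.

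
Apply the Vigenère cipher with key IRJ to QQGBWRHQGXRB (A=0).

YHPJNAPHPFIK

Repeat the key across the message: IRJIRJIRJIRJ
Q(16)+I(8): 24 → Y
Q(16)+R(17): 33≡7 → H
G(6)+J(9): 15 → P
B(1)+I(8): 9 → J
W(22)+R(17): 39≡13 → N
R(17)+J(9): 26≡0 → A
H(7)+I(8): 15 → P
Q(16)+R(17): 33≡7 → H
G(6)+J(9): 15 → P
X(23)+I(8): 31≡5 → F
R(17)+R(17): 34≡8 → I
B(1)+J(9): 10 → K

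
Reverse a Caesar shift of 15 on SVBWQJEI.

DGMHBUPT

S(18): 18−15=3 → D
V(21): 21−15=6 → G
B(1): 1−15=-14≡12 → M
W(22): 22−15=7 → H
Q(16): 16−15=1 → B
J(9): 9−15=-6≡20 → U
E(4): 4−15=-11≡15 → P
I(8): 8−15=-7≡19 → T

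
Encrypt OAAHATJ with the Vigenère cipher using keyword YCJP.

Repeat the key across the message: YCJPYCJ
O(14)+Y(24): 38≡12 → M
A(0)+C(2): 2 → C
A(0)+J(9): 9 → J
H(7)+P(15): 22 → W
A(0)+Y(24): 24 → Y
T(19)+C(2): 21 → V
J(9)+J(9): 18 → S

MCJWYVS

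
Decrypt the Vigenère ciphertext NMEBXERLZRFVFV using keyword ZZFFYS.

ONZWZMSMUMHDGW

Repeat the key across the ciphertext: ZZFFYSZZFFYSZZ
N(13)−Z(25): -12≡14 → O
M(12)−Z(25): -13≡13 → N
E(4)−F(5): -1≡25 → Z
B(1)−F(5): -4≡22 → W
X(23)−Y(24): -1≡25 → Z
E(4)−S(18): -14≡12 → M
R(17)−Z(25): -8≡18 → S
L(11)−Z(25): -14≡12 → M
Z(25)−F(5): 20 → U
R(17)−F(5): 12 → M
F(5)−Y(24): -19≡7 → H
V(21)−S(18): 3 → D
F(5)−Z(25): -20≡6 → G
V(21)−Z(25): -4≡22 → W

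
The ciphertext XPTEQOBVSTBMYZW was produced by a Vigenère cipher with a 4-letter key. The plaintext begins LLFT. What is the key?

Subtract each crib letter from the matching ciphertext letter (mod 26):
X(23)−L(11)=12 → M
P(15)−L(11)=4 → E
T(19)−F(5)=14 → O
E(4)−T(19)=-15≡11 → L

MEOL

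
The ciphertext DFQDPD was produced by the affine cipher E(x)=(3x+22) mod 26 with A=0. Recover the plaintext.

LDYLPL

The inverse of 3 mod 26 is 9, since 3·9=27≡1. Apply D(y)=9·(y−22) mod 26:
D(3): 9·(3−22)=-171≡11 → L
F(5): 9·(5−22)=-153≡3 → D
Q(16): 9·(16−22)=-54≡24 → Y
D(3): 9·(3−22)=-171≡11 → L
P(15): 9·(15−22)=-63≡15 → P
D(3): 9·(3−22)=-171≡11 → L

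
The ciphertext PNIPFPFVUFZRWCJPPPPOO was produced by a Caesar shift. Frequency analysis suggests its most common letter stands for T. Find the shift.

The most frequent ciphertext letter is P (appears 7 times).
P is position 15; T is position 19.
Shift = -4≡22.

22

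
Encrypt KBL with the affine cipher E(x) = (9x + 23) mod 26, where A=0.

JGS

K(10): 9·10+23=113≡9 → J
B(1): 9·1+23=32≡6 → G
L(11): 9·11+23=122≡18 → S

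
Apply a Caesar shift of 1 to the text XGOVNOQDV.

X(23): 23+1=24 → Y
G(6): 6+1=7 → H
O(14): 14+1=15 → P
V(21): 21+1=22 → W
N(13): 13+1=14 → O
O(14): 14+1=15 → P
Q(16): 16+1=17 → R
D(3): 3+1=4 → E
V(21): 21+1=22 → W

YHPWOPREW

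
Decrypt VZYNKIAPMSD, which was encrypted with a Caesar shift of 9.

MQPEBZRGDJU

V(21): 21−9=12 → M
Z(25): 25−9=16 → Q
Y(24): 24−9=15 → P
N(13): 13−9=4 → E
K(10): 10−9=1 → B
I(8): 8−9=-1≡25 → Z
A(0): 0−9=-9≡17 → R
P(15): 15−9=6 → G
M(12): 12−9=3 → D
S(18): 18−9=9 → J
D(3): 3−9=-6≡20 → U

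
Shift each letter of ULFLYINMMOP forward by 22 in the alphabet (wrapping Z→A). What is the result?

U(20): 20+22=42≡16 → Q
L(11): 11+22=33≡7 → H
F(5): 5+22=27≡1 → B
L(11): 11+22=33≡7 → H
Y(24): 24+22=46≡20 → U
I(8): 8+22=30≡4 → E
N(13): 13+22=35≡9 → J
M(12): 12+22=34≡8 → I
M(12): 12+22=34≡8 → I
O(14): 14+22=36≡10 → K
P(15): 15+22=37≡11 → L

QHBHUEJIIKL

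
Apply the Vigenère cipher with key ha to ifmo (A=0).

pfto

Repeat the key across the message: haha
i(8)+h(7): 15 → p
f(5)+a(0): 5 → f
m(12)+h(7): 19 → t
o(14)+a(0): 14 → o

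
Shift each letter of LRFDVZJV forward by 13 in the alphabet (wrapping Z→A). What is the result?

YESQIMWI

L(11): 11+13=24 → Y
R(17): 17+13=30≡4 → E
F(5): 5+13=18 → S
D(3): 3+13=16 → Q
V(21): 21+13=34≡8 → I
Z(25): 25+13=38≡12 → M
J(9): 9+13=22 → W
V(21): 21+13=34≡8 → I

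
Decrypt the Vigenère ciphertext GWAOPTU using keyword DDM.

Repeat the key across the ciphertext: DDMDDMD
G(6)−D(3): 3 → D
W(22)−D(3): 19 → T
A(0)−M(12): -12≡14 → O
O(14)−D(3): 11 → L
P(15)−D(3): 12 → M
T(19)−M(12): 7 → H
U(20)−D(3): 17 → R

DTOLMHR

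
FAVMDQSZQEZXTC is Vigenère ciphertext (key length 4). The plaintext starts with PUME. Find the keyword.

Subtract each crib letter from the matching ciphertext letter (mod 26):
F(5)−P(15)=-10≡16 → Q
A(0)−U(20)=-20≡6 → G
V(21)−M(12)=9 → J
M(12)−E(4)=8 → I

QGJI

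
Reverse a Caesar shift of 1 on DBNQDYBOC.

CAMPCXANB

D(3): 3−1=2 → C
B(1): 1−1=0 → A
N(13): 13−1=12 → M
Q(16): 16−1=15 → P
D(3): 3−1=2 → C
Y(24): 24−1=23 → X
B(1): 1−1=0 → A
O(14): 14−1=13 → N
C(2): 2−1=1 → B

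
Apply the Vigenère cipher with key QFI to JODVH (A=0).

Repeat the key across the message: QFIQF
J(9)+Q(16): 25 → Z
O(14)+F(5): 19 → T
D(3)+I(8): 11 → L
V(21)+Q(16): 37≡11 → L
H(7)+F(5): 12 → M

ZTLLM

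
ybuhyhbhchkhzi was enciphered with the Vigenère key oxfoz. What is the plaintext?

Repeat the key across the ciphertext: oxfozoxfozoxfo
y(24)−o(14): 10 → k
b(1)−x(23): -22≡4 → e
u(20)−f(5): 15 → p
h(7)−o(14): -7≡19 → t
y(24)−z(25): -1≡25 → z
h(7)−o(14): -7≡19 → t
b(1)−x(23): -22≡4 → e
h(7)−f(5): 2 → c
c(2)−o(14): -12≡14 → o
h(7)−z(25): -18≡8 → i
k(10)−o(14): -4≡22 → w
h(7)−x(23): -16≡10 → k
z(25)−f(5): 20 → u
i(8)−o(14): -6≡20 → u

keptztecoiwkuu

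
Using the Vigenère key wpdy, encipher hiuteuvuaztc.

Repeat the key across the message: wpdywpdywpdy
h(7)+w(22): 29≡3 → d
i(8)+p(15): 23 → x
u(20)+d(3): 23 → x
t(19)+y(24): 43≡17 → r
e(4)+w(22): 26≡0 → a
u(20)+p(15): 35≡9 → j
v(21)+d(3): 24 → y
u(20)+y(24): 44≡18 → s
a(0)+w(22): 22 → w
z(25)+p(15): 40≡14 → o
t(19)+d(3): 22 → w
c(2)+y(24): 26≡0 → a

dxxrajyswowa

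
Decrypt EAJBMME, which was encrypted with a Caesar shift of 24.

E(4): 4−24=-20≡6 → G
A(0): 0−24=-24≡2 → C
J(9): 9−24=-15≡11 → L
B(1): 1−24=-23≡3 → D
M(12): 12−24=-12≡14 → O
M(12): 12−24=-12≡14 → O
E(4): 4−24=-20≡6 → G

GCLDOOG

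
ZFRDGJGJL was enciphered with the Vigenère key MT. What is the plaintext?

Repeat the key across the ciphertext: MTMTMTMTM
Z(25)−M(12): 13 → N
F(5)−T(19): -14≡12 → M
R(17)−M(12): 5 → F
D(3)−T(19): -16≡10 → K
G(6)−M(12): -6≡20 → U
J(9)−T(19): -10≡16 → Q
G(6)−M(12): -6≡20 → U
J(9)−T(19): -10≡16 → Q
L(11)−M(12): -1≡25 → Z

NMFKUQUQZ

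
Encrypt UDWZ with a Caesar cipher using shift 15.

U(20): 20+15=35≡9 → J
D(3): 3+15=18 → S
W(22): 22+15=37≡11 → L
Z(25): 25+15=40≡14 → O

JSLO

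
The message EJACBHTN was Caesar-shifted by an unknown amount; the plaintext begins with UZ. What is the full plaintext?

From the crib: E(4)−U(20)=-16≡10, so the shift is 10.
Subtract 10 from each ciphertext letter:
E(4): 4−10=-6≡20 → U
J(9): 9−10=-1≡25 → Z
A(0): 0−10=-10≡16 → Q
C(2): 2−10=-8≡18 → S
B(1): 1−10=-9≡17 → R
H(7): 7−10=-3≡23 → X
T(19): 19−10=9 → J
N(13): 13−10=3 → D

UZQSRXJD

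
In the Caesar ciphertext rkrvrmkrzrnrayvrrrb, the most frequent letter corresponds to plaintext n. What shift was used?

4

The most frequent ciphertext letter is r (appears 9 times).
r is position 17; n is position 13.
Shift = 4.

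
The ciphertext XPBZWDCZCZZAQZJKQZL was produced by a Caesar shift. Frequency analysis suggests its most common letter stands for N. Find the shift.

The most frequent ciphertext letter is Z (appears 6 times).
Z is position 25; N is position 13.
Shift = 12.

12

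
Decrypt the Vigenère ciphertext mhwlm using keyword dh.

jatej

Repeat the key across the ciphertext: dhdhd
m(12)−d(3): 9 → j
h(7)−h(7): 0 → a
w(22)−d(3): 19 → t
l(11)−h(7): 4 → e
m(12)−d(3): 9 → j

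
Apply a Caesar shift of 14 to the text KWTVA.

K(10): 10+14=24 → Y
W(22): 22+14=36≡10 → K
T(19): 19+14=33≡7 → H
V(21): 21+14=35≡9 → J
A(0): 0+14=14 → O

YKHJO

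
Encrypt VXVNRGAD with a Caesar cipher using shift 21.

V(21): 21+21=42≡16 → Q
X(23): 23+21=44≡18 → S
V(21): 21+21=42≡16 → Q
N(13): 13+21=34≡8 → I
R(17): 17+21=38≡12 → M
G(6): 6+21=27≡1 → B
A(0): 0+21=21 → V
D(3): 3+21=24 → Y

QSQIMBVY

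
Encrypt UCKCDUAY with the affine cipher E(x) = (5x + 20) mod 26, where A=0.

QESEJQUK

U(20): 5·20+20=120≡16 → Q
C(2): 5·2+20=30≡4 → E
K(10): 5·10+20=70≡18 → S
C(2): 5·2+20=30≡4 → E
D(3): 5·3+20=35≡9 → J
U(20): 5·20+20=120≡16 → Q
A(0): 5·0+20=20 → U
Y(24): 5·24+20=140≡10 → K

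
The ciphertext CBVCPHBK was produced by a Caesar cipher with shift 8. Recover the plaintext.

C(2): 2−8=-6≡20 → U
B(1): 1−8=-7≡19 → T
V(21): 21−8=13 → N
C(2): 2−8=-6≡20 → U
P(15): 15−8=7 → H
H(7): 7−8=-1≡25 → Z
B(1): 1−8=-7≡19 → T
K(10): 10−8=2 → C

UTNUHZTC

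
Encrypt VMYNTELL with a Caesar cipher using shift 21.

QHTIOZGG

V(21): 21+21=42≡16 → Q
M(12): 12+21=33≡7 → H
Y(24): 24+21=45≡19 → T
N(13): 13+21=34≡8 → I
T(19): 19+21=40≡14 → O
E(4): 4+21=25 → Z
L(11): 11+21=32≡6 → G
L(11): 11+21=32≡6 → G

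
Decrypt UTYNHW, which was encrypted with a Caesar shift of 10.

U(20): 20−10=10 → K
T(19): 19−10=9 → J
Y(24): 24−10=14 → O
N(13): 13−10=3 → D
H(7): 7−10=-3≡23 → X
W(22): 22−10=12 → M

KJODXM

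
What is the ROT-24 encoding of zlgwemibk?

z(25): 25+24=49≡23 → x
l(11): 11+24=35≡9 → j
g(6): 6+24=30≡4 → e
w(22): 22+24=46≡20 → u
e(4): 4+24=28≡2 → c
m(12): 12+24=36≡10 → k
i(8): 8+24=32≡6 → g
b(1): 1+24=25 → z
k(10): 10+24=34≡8 → i

xjeuckgzi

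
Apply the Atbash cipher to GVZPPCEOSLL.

G(6) → T(19)
V(21) → E(4)
Z(25) → A(0)
P(15) → K(10)
P(15) → K(10)
C(2) → X(23)
E(4) → V(21)
O(14) → L(11)
S(18) → H(7)
L(11) → O(14)
L(11) → O(14)

TEAKKXVLHOO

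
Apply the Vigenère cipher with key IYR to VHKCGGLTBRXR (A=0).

Repeat the key across the message: IYRIYRIYRIYR
V(21)+I(8): 29≡3 → D
H(7)+Y(24): 31≡5 → F
K(10)+R(17): 27≡1 → B
C(2)+I(8): 10 → K
G(6)+Y(24): 30≡4 → E
G(6)+R(17): 23 → X
L(11)+I(8): 19 → T
T(19)+Y(24): 43≡17 → R
B(1)+R(17): 18 → S
R(17)+I(8): 25 → Z
X(23)+Y(24): 47≡21 → V
R(17)+R(17): 34≡8 → I

DFBKEXTRSZVI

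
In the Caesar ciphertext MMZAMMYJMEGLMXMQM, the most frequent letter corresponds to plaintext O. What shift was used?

The most frequent ciphertext letter is M (appears 8 times).
M is position 12; O is position 14.
Shift = -2≡24.

24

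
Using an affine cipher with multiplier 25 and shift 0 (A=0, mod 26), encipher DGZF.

D(3): 25·3+0=75≡23 → X
G(6): 25·6+0=150≡20 → U
Z(25): 25·25+0=625≡1 → B
F(5): 25·5+0=125≡21 → V

XUBV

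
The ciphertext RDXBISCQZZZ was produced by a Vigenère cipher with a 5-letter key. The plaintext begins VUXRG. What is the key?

WJAKC

Subtract each crib letter from the matching ciphertext letter (mod 26):
R(17)−V(21)=-4≡22 → W
D(3)−U(20)=-17≡9 → J
X(23)−X(23)=0 → A
B(1)−R(17)=-16≡10 → K
I(8)−G(6)=2 → C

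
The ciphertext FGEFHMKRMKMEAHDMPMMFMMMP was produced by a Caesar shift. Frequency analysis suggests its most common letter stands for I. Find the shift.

4

The most frequent ciphertext letter is M (appears 9 times).
M is position 12; I is position 8.
Shift = 4.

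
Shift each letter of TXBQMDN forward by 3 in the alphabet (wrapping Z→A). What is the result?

WAETPGQ

T(19): 19+3=22 → W
X(23): 23+3=26≡0 → A
B(1): 1+3=4 → E
Q(16): 16+3=19 → T
M(12): 12+3=15 → P
D(3): 3+3=6 → G
N(13): 13+3=16 → Q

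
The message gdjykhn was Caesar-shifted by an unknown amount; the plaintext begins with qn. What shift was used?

16

From the crib: g(6)−q(16)=-10≡16, so the shift is 16.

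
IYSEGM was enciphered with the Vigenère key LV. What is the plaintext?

XDHJVR

Repeat the key across the ciphertext: LVLVLV
I(8)−L(11): -3≡23 → X
Y(24)−V(21): 3 → D
S(18)−L(11): 7 → H
E(4)−V(21): -17≡9 → J
G(6)−L(11): -5≡21 → V
M(12)−V(21): -9≡17 → R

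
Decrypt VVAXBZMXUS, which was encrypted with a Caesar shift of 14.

HHMJNLYJGE

V(21): 21−14=7 → H
V(21): 21−14=7 → H
A(0): 0−14=-14≡12 → M
X(23): 23−14=9 → J
B(1): 1−14=-13≡13 → N
Z(25): 25−14=11 → L
M(12): 12−14=-2≡24 → Y
X(23): 23−14=9 → J
U(20): 20−14=6 → G
S(18): 18−14=4 → E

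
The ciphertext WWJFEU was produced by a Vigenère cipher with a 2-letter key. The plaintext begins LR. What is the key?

LF

Subtract each crib letter from the matching ciphertext letter (mod 26):
W(22)−L(11)=11 → L
W(22)−R(17)=5 → F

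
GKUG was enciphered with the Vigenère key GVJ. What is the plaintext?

Repeat the key across the ciphertext: GVJG
G(6)−G(6): 0 → A
K(10)−V(21): -11≡15 → P
U(20)−J(9): 11 → L
G(6)−G(6): 0 → A

APLA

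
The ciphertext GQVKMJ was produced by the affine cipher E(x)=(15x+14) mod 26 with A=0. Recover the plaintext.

WOXYMR

The inverse of 15 mod 26 is 7, since 15·7=105≡1. Apply D(y)=7·(y−14) mod 26:
G(6): 7·(6−14)=-56≡22 → W
Q(16): 7·(16−14)=14 → O
V(21): 7·(21−14)=49≡23 → X
K(10): 7·(10−14)=-28≡24 → Y
M(12): 7·(12−14)=-14≡12 → M
J(9): 7·(9−14)=-35≡17 → R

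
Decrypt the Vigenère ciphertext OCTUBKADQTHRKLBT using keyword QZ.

Repeat the key across the ciphertext: QZQZQZQZQZQZQZQZ
O(14)−Q(16): -2≡24 → Y
C(2)−Z(25): -23≡3 → D
T(19)−Q(16): 3 → D
U(20)−Z(25): -5≡21 → V
B(1)−Q(16): -15≡11 → L
K(10)−Z(25): -15≡11 → L
A(0)−Q(16): -16≡10 → K
D(3)−Z(25): -22≡4 → E
Q(16)−Q(16): 0 → A
T(19)−Z(25): -6≡20 → U
H(7)−Q(16): -9≡17 → R
R(17)−Z(25): -8≡18 → S
K(10)−Q(16): -6≡20 → U
L(11)−Z(25): -14≡12 → M
B(1)−Q(16): -15≡11 → L
T(19)−Z(25): -6≡20 → U

YDDVLLKEAURSUMLU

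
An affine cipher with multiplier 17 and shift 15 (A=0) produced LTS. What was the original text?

The inverse of 17 mod 26 is 23, since 17·23=391≡1. Apply D(y)=23·(y−15) mod 26:
L(11): 23·(11−15)=-92≡12 → M
T(19): 23·(19−15)=92≡14 → O
S(18): 23·(18−15)=69≡17 → R

MOR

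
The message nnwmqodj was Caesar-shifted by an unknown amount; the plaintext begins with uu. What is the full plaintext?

uudtxvkq

From the crib: n(13)−u(20)=-7≡19, so the shift is 19.
Subtract 19 from each ciphertext letter:
n(13): 13−19=-6≡20 → u
n(13): 13−19=-6≡20 → u
w(22): 22−19=3 → d
m(12): 12−19=-7≡19 → t
q(16): 16−19=-3≡23 → x
o(14): 14−19=-5≡21 → v
d(3): 3−19=-16≡10 → k
j(9): 9−19=-10≡16 → q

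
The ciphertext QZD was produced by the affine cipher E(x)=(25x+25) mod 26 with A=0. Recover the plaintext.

The inverse of 25 mod 26 is 25, since 25·25=625≡1. Apply D(y)=25·(y−25) mod 26:
Q(16): 25·(16−25)=-225≡9 → J
Z(25): 25·(25−25)=0 → A
D(3): 25·(3−25)=-550≡22 → W

JAW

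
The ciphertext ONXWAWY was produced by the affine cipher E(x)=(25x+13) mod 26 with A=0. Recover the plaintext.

The inverse of 25 mod 26 is 25, since 25·25=625≡1. Apply D(y)=25·(y−13) mod 26:
O(14): 25·(14−13)=25 → Z
N(13): 25·(13−13)=0 → A
X(23): 25·(23−13)=250≡16 → Q
W(22): 25·(22−13)=225≡17 → R
A(0): 25·(0−13)=-325≡13 → N
W(22): 25·(22−13)=225≡17 → R
Y(24): 25·(24−13)=275≡15 → P

ZAQRNRP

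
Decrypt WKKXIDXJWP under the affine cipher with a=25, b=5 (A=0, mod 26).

JVVIXCIWJQ

The inverse of 25 mod 26 is 25, since 25·25=625≡1. Apply D(y)=25·(y−5) mod 26:
W(22): 25·(22−5)=425≡9 → J
K(10): 25·(10−5)=125≡21 → V
K(10): 25·(10−5)=125≡21 → V
X(23): 25·(23−5)=450≡8 → I
I(8): 25·(8−5)=75≡23 → X
D(3): 25·(3−5)=-50≡2 → C
X(23): 25·(23−5)=450≡8 → I
J(9): 25·(9−5)=100≡22 → W
W(22): 25·(22−5)=425≡9 → J
P(15): 25·(15−5)=250≡16 → Q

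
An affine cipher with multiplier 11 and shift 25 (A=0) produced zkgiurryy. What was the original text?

The inverse of 11 mod 26 is 19, since 11·19=209≡1. Apply D(y)=19·(y−25) mod 26:
z(25): 19·(25−25)=0 → a
k(10): 19·(10−25)=-285≡1 → b
g(6): 19·(6−25)=-361≡3 → d
i(8): 19·(8−25)=-323≡15 → p
u(20): 19·(20−25)=-95≡9 → j
r(17): 19·(17−25)=-152≡4 → e
r(17): 19·(17−25)=-152≡4 → e
y(24): 19·(24−25)=-19≡7 → h
y(24): 19·(24−25)=-19≡7 → h

abdpjeehh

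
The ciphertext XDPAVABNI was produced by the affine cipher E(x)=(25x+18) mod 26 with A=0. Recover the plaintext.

The inverse of 25 mod 26 is 25, since 25·25=625≡1. Apply D(y)=25·(y−18) mod 26:
X(23): 25·(23−18)=125≡21 → V
D(3): 25·(3−18)=-375≡15 → P
P(15): 25·(15−18)=-75≡3 → D
A(0): 25·(0−18)=-450≡18 → S
V(21): 25·(21−18)=75≡23 → X
A(0): 25·(0−18)=-450≡18 → S
B(1): 25·(1−18)=-425≡17 → R
N(13): 25·(13−18)=-125≡5 → F
I(8): 25·(8−18)=-250≡10 → K

VPDSXSRFK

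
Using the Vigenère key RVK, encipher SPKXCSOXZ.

JKUOXCFSJ

Repeat the key across the message: RVKRVKRVK
S(18)+R(17): 35≡9 → J
P(15)+V(21): 36≡10 → K
K(10)+K(10): 20 → U
X(23)+R(17): 40≡14 → O
C(2)+V(21): 23 → X
S(18)+K(10): 28≡2 → C
O(14)+R(17): 31≡5 → F
X(23)+V(21): 44≡18 → S
Z(25)+K(10): 35≡9 → J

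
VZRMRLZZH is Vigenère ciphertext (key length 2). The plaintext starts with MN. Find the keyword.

Subtract each crib letter from the matching ciphertext letter (mod 26):
V(21)−M(12)=9 → J
Z(25)−N(13)=12 → M

JM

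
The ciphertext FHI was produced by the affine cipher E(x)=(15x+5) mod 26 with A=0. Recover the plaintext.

AOV

The inverse of 15 mod 26 is 7, since 15·7=105≡1. Apply D(y)=7·(y−5) mod 26:
F(5): 7·(5−5)=0 → A
H(7): 7·(7−5)=14 → O
I(8): 7·(8−5)=21 → V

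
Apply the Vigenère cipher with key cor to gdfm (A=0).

Repeat the key across the message: corc
g(6)+c(2): 8 → i
d(3)+o(14): 17 → r
f(5)+r(17): 22 → w
m(12)+c(2): 14 → o

irwo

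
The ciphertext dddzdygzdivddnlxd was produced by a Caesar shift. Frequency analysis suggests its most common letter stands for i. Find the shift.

The most frequent ciphertext letter is d (appears 8 times).
d is position 3; i is position 8.
Shift = -5≡21.

21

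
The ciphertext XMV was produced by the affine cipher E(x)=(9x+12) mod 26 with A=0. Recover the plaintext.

The inverse of 9 mod 26 is 3, since 9·3=27≡1. Apply D(y)=3·(y−12) mod 26:
X(23): 3·(23−12)=33≡7 → H
M(12): 3·(12−12)=0 → A
V(21): 3·(21−12)=27≡1 → B

HAB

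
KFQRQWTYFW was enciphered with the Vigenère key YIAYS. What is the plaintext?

Repeat the key across the ciphertext: YIAYSYIAYS
K(10)−Y(24): -14≡12 → M
F(5)−I(8): -3≡23 → X
Q(16)−A(0): 16 → Q
R(17)−Y(24): -7≡19 → T
Q(16)−S(18): -2≡24 → Y
W(22)−Y(24): -2≡24 → Y
T(19)−I(8): 11 → L
Y(24)−A(0): 24 → Y
F(5)−Y(24): -19≡7 → H
W(22)−S(18): 4 → E

MXQTYYLYHE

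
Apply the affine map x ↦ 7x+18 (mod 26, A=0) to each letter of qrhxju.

q(16): 7·16+18=130≡0 → a
r(17): 7·17+18=137≡7 → h
h(7): 7·7+18=67≡15 → p
x(23): 7·23+18=179≡23 → x
j(9): 7·9+18=81≡3 → d
u(20): 7·20+18=158≡2 → c

ahpxdc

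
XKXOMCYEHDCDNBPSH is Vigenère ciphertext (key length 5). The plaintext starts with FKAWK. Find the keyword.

SAXSC

Subtract each crib letter from the matching ciphertext letter (mod 26):
X(23)−F(5)=18 → S
K(10)−K(10)=0 → A
X(23)−A(0)=23 → X
O(14)−W(22)=-8≡18 → S
M(12)−K(10)=2 → C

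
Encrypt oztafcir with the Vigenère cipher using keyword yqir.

Repeat the key across the message: yqiryqir
o(14)+y(24): 38≡12 → m
z(25)+q(16): 41≡15 → p
t(19)+i(8): 27≡1 → b
a(0)+r(17): 17 → r
f(5)+y(24): 29≡3 → d
c(2)+q(16): 18 → s
i(8)+i(8): 16 → q
r(17)+r(17): 34≡8 → i

mpbrdsqi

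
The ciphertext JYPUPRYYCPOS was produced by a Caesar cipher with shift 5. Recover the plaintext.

ETKPKMTTXKJN

J(9): 9−5=4 → E
Y(24): 24−5=19 → T
P(15): 15−5=10 → K
U(20): 20−5=15 → P
P(15): 15−5=10 → K
R(17): 17−5=12 → M
Y(24): 24−5=19 → T
Y(24): 24−5=19 → T
C(2): 2−5=-3≡23 → X
P(15): 15−5=10 → K
O(14): 14−5=9 → J
S(18): 18−5=13 → N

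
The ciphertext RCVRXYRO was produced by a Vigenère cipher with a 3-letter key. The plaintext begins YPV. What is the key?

TNA

Subtract each crib letter from the matching ciphertext letter (mod 26):
R(17)−Y(24)=-7≡19 → T
C(2)−P(15)=-13≡13 → N
V(21)−V(21)=0 → A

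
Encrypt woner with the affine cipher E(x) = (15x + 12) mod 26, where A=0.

w(22): 15·22+12=342≡4 → e
o(14): 15·14+12=222≡14 → o
n(13): 15·13+12=207≡25 → z
e(4): 15·4+12=72≡20 → u
r(17): 15·17+12=267≡7 → h

eozuh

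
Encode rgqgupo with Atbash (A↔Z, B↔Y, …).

itjtfkl

r(17) → i(8)
g(6) → t(19)
q(16) → j(9)
g(6) → t(19)
u(20) → f(5)
p(15) → k(10)
o(14) → l(11)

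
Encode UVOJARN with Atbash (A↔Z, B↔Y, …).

U(20) → F(5)
V(21) → E(4)
O(14) → L(11)
J(9) → Q(16)
A(0) → Z(25)
R(17) → I(8)
N(13) → M(12)

FELQZIM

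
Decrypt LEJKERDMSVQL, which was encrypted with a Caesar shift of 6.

L(11): 11−6=5 → F
E(4): 4−6=-2≡24 → Y
J(9): 9−6=3 → D
K(10): 10−6=4 → E
E(4): 4−6=-2≡24 → Y
R(17): 17−6=11 → L
D(3): 3−6=-3≡23 → X
M(12): 12−6=6 → G
S(18): 18−6=12 → M
V(21): 21−6=15 → P
Q(16): 16−6=10 → K
L(11): 11−6=5 → F

FYDEYLXGMPKF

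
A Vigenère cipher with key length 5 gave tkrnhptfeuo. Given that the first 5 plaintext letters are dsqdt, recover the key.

Subtract each crib letter from the matching ciphertext letter (mod 26):
t(19)−d(3)=16 → q
k(10)−s(18)=-8≡18 → s
r(17)−q(16)=1 → b
n(13)−d(3)=10 → k
h(7)−t(19)=-12≡14 → o

qsbko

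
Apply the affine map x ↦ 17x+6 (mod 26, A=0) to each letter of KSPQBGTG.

UABSXERE

K(10): 17·10+6=176≡20 → U
S(18): 17·18+6=312≡0 → A
P(15): 17·15+6=261≡1 → B
Q(16): 17·16+6=278≡18 → S
B(1): 17·1+6=23 → X
G(6): 17·6+6=108≡4 → E
T(19): 17·19+6=329≡17 → R
G(6): 17·6+6=108≡4 → E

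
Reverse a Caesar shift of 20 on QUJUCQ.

Q(16): 16−20=-4≡22 → W
U(20): 20−20=0 → A
J(9): 9−20=-11≡15 → P
U(20): 20−20=0 → A
C(2): 2−20=-18≡8 → I
Q(16): 16−20=-4≡22 → W

WAPAIW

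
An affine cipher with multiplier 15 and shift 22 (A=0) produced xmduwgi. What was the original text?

hixmasg

The inverse of 15 mod 26 is 7, since 15·7=105≡1. Apply D(y)=7·(y−22) mod 26:
x(23): 7·(23−22)=7 → h
m(12): 7·(12−22)=-70≡8 → i
d(3): 7·(3−22)=-133≡23 → x
u(20): 7·(20−22)=-14≡12 → m
w(22): 7·(22−22)=0 → a
g(6): 7·(6−22)=-112≡18 → s
i(8): 7·(8−22)=-98≡6 → g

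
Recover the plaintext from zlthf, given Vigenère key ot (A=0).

Repeat the key across the ciphertext: ototo
z(25)−o(14): 11 → l
l(11)−t(19): -8≡18 → s
t(19)−o(14): 5 → f
h(7)−t(19): -12≡14 → o
f(5)−o(14): -9≡17 → r

lsfor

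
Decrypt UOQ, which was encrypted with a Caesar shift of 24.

U(20): 20−24=-4≡22 → W
O(14): 14−24=-10≡16 → Q
Q(16): 16−24=-8≡18 → S

WQS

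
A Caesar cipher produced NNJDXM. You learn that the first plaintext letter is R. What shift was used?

From the crib: N(13)−R(17)=-4≡22, so the shift is 22.

22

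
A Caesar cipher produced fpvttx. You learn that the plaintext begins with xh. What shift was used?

From the crib: f(5)−x(23)=-18≡8, so the shift is 8.

8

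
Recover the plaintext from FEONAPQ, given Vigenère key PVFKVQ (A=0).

QJJDFZB

Repeat the key across the ciphertext: PVFKVQP
F(5)−P(15): -10≡16 → Q
E(4)−V(21): -17≡9 → J
O(14)−F(5): 9 → J
N(13)−K(10): 3 → D
A(0)−V(21): -21≡5 → F
P(15)−Q(16): -1≡25 → Z
Q(16)−P(15): 1 → B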